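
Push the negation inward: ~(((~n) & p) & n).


De Morgan: the negation of a conjunction is the disjunction of the negations.
Distribute ~ across &, flipping it to |, and negate each literal.

(n | (~p)) | (~n)


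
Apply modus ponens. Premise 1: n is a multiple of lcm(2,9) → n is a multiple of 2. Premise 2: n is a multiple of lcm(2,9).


Modus ponens: from (P → Q) and P, infer Q.
P = 'n is a multiple of lcm(2,9)' is asserted, and P → Q holds, so Q follows.

n is a multiple of 2.


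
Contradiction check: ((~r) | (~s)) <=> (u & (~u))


Truth table over {r, s, u}:
r | s | u | φ
-------------
False | False | False | False
True | False | False | False
False | True | False | False
True | True | False | True
False | False | True | False
True | False | True | False
False | True | True | False
True | True | True | True
Satisfying assignment at row 4: r=True, s=True, u=False gives True.

No, it is not a contradiction.


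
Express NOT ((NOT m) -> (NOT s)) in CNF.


Step 1: Rewrite (¬m) → (¬s) as ¬(¬m) ∨ (¬s).
Step 2: Negate: ¬(¬(¬m) ∨ (¬s)) = (¬m) ∧ ¬(¬s) (De Morgan + double negation).
Step 3: Eliminate any double negations (¬¬X = X).

(NOT m) AND s


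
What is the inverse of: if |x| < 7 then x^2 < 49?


The inverse of (P → Q) is (¬P → ¬Q). It is equivalent to the converse, not to the original.
Here P = '|x| < 7' and Q = 'x^2 < 49'.

If not (|x| < 7), then not (x^2 < 49).


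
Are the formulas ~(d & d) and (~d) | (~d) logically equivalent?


Compare truth tables:
d | φ | ψ
---------
False | True | True
True | False | False
The columns φ and ψ agree on every row.

Yes, they are logically equivalent.


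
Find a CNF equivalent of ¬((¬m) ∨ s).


Step 1: Apply De Morgan: ¬((¬m) ∨ s) = ¬(¬m) ∧ ¬s.
Step 2: Eliminate any double negations (¬¬X = X).

m ∧ (¬s)


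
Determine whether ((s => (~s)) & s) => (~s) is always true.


Build the truth table over {s}:
s | φ
-----
False | True
True | True
Every row evaluates to true.

Yes, it is a tautology.


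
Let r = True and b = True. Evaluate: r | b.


Disjunction is false only when both operands are false.
Substitute: r=True, b=True.
True | True evaluates to True.

True


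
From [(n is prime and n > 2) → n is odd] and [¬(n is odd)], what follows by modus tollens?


Modus tollens: from (P → Q) and ¬Q, infer ¬P.
Q = 'n is odd' is denied; since P → Q, P must also fail.

Not ((n is prime and n > 2)).


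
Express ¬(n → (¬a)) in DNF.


Step 1: Rewrite implication then negate: ¬(¬n ∨ (¬a)) = n ∧ ¬(¬a).
Step 2: Eliminate any double negations (¬¬X = X).

n ∧ a


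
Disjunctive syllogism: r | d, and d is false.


Disjunctive syllogism: from (P ∨ Q) and ¬P, infer Q.
One disjunct, 'd', is ruled out; the other must hold.

r


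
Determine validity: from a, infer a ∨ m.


This matches the form of disjunction introduction: the conclusion follows in every model of the premises.

Valid.


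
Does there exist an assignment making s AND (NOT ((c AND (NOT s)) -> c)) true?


Check all 4 assignments over {c, s}:
c | s | φ
---------
F | F | F
T | F | F
F | T | F
T | T | F
No assignment makes the formula true.

Unsatisfiable.


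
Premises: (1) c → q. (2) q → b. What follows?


Hypothetical syllogism: from (P → Q) and (Q → R), infer (P → R).
Chain the two implications through the shared middle term 'q'.

c → b


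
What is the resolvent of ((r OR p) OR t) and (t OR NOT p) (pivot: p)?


The clauses contain complementary literals p and NOTp.
Resolution eliminates this pair and disjoins the remaining literals (merging duplicates).

(t OR r)


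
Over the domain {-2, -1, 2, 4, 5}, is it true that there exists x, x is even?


Evaluate the predicate on each element: -2:T, -1:F, 2:T, 4:T, 5:F.
Witness x = -2 satisfies the predicate.

T


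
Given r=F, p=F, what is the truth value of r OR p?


Disjunction is false only when both operands are false.
Substitute: r=F, p=F.
F OR F evaluates to F.

F


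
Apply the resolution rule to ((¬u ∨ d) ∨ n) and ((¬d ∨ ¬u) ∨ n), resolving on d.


The clauses contain complementary literals d and ¬d.
Resolution eliminates this pair and disjoins the remaining literals (merging duplicates).

(¬u ∨ n)


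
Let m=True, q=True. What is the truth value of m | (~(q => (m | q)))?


Substitute m=True, q=True:
m | q = True | True = True
q => (m | q) = True => True = True
~(q => (m | q)) = False
m | (~(q => (m | q))) = True | False = True

True


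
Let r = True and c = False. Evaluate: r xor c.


Exclusive or is true when exactly one operand is true.
Substitute: r=True, c=False.
True xor False evaluates to True.

True


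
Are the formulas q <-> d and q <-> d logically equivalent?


Compare truth tables:
d | q | φ | ψ
-------------
F | F | T | T
T | F | F | F
F | T | F | F
T | T | T | T
The columns φ and ψ agree on every row.

Yes, they are logically equivalent.


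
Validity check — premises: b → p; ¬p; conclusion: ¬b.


This matches the form of modus tollens: the conclusion follows in every model of the premises.

Valid.


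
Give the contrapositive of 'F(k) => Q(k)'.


The contrapositive of (P → Q) is (¬Q → ¬P); it is logically equivalent to the original.
Here P = 'F(k)' and Q = 'Q(k)'.

If not (Q(k)), then not (F(k)).


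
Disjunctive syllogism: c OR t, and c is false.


Disjunctive syllogism: from (P ∨ Q) and ¬P, infer Q.
One disjunct, 'c', is ruled out; the other must hold.

t


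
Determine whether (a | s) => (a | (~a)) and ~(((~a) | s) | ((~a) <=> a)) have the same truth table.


Compare truth tables:
a | s | φ | ψ
-------------
False | False | True | False
True | False | True | True
False | True | True | False
True | True | True | False
They differ at row 1 (a=False, s=False): φ=True but ψ=False.

No, they are not logically equivalent.


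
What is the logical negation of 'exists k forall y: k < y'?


Negation flips each quantifier (∀↔∃) and negates the inner predicate.
¬(exists k forall y: φ) = forall k exists y: ¬φ.

forall k exists y: ~(k < y)


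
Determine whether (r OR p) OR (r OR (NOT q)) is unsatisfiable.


Truth table over {p, q, r}:
p | q | r | φ
-------------
F | F | F | T
T | F | F | T
F | T | F | F
T | T | F | T
F | F | T | T
T | F | T | T
F | T | T | T
T | T | T | T
Satisfying assignment at row 1: p=F, q=F, r=F gives T.

No, it is not a contradiction.


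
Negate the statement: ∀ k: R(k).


¬(∀ x: φ) = ∃ x: ¬φ, and ¬(∃ x: φ) = ∀ x: ¬φ.
Apply to the universal statement.

∃ k: ¬(R(k))


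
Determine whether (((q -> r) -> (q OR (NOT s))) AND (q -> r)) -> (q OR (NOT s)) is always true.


Build the truth table over {q, r, s}:
q | r | s | φ
-------------
F | F | F | T
T | F | F | T
F | T | F | T
T | T | F | T
F | F | T | T
T | F | T | T
F | T | T | T
T | T | T | T
Every row evaluates to true.

Yes, it is a tautology.


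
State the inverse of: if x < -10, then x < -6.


The inverse of (P → Q) is (¬P → ¬Q). It is equivalent to the converse, not to the original.
Here P = 'x < -10' and Q = 'x < -6'.

If not (x < -10), then not (x < -6).


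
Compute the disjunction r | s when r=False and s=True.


Disjunction is false only when both operands are false.
Substitute: r=False, s=True.
False | True evaluates to True.

True


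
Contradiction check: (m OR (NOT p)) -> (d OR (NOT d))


Truth table over {d, m, p}:
d | m | p | φ
-------------
F | F | F | T
T | F | F | T
F | T | F | T
T | T | F | T
F | F | T | T
T | F | T | T
F | T | T | T
T | T | T | T
Satisfying assignment at row 1: d=F, m=F, p=F gives T.

No, it is not a contradiction.


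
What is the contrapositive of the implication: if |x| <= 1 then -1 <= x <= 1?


The contrapositive of (P → Q) is (¬Q → ¬P); it is logically equivalent to the original.
Here P = '|x| <= 1' and Q = '-1 <= x <= 1'.

If not (-1 <= x <= 1), then not (|x| <= 1).


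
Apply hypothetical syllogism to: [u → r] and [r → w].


Hypothetical syllogism: from (P → Q) and (Q → R), infer (P → R).
Chain the two implications through the shared middle term 'r'.

u → w


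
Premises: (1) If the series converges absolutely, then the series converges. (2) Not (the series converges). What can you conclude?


Modus tollens: from (P → Q) and ¬Q, infer ¬P.
Q = 'the series converges' is denied; since P → Q, P must also fail.

Not (the series converges absolutely).


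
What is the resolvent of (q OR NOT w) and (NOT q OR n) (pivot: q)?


The clauses contain complementary literals q and NOTq.
Resolution eliminates this pair and disjoins the remaining literals (merging duplicates).

(NOT w OR n)


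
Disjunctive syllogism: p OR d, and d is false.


Disjunctive syllogism: from (P ∨ Q) and ¬P, infer Q.
One disjunct, 'd', is ruled out; the other must hold.

p


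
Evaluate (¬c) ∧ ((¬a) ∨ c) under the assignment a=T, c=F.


Substitute a=T, c=F:
¬c = T
¬a = F
(¬a) ∨ c = F ∨ F = F
(¬c) ∧ ((¬a) ∨ c) = T ∧ F = F

F


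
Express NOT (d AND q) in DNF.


Step 1: Apply De Morgan: ¬(d ∧ q) = ¬d ∨ ¬q.

(NOT d) OR (NOT q)


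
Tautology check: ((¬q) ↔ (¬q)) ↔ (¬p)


Build the truth table over {p, q}:
p | q | φ
---------
F | F | T
T | F | F
F | T | T
T | T | F
Counterexample at row 2: with p=T, q=F, the formula is F.

No, it is not a tautology.


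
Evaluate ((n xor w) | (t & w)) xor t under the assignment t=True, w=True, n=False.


Substitute t=True, w=True, n=False:
n xor w = False xor True = True
t & w = True & True = True
(n xor w) | (t & w) = True | True = True
((n xor w) | (t & w)) xor t = True xor True = False

False


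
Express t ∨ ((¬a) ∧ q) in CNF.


Step 1: Distribute ∨ over ∧: t ∨ ((¬a) ∧ q) = (t ∨ (¬a)) ∧ (t ∨ q).

(t ∨ (¬a)) ∧ (t ∨ q)


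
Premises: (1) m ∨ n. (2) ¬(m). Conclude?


Disjunctive syllogism: from (P ∨ Q) and ¬P, infer Q.
One disjunct, 'm', is ruled out; the other must hold.

n


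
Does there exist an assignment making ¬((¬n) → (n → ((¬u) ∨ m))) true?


Check all 8 assignments over {m, n, u}:
m | n | u | φ
-------------
F | F | F | F
T | F | F | F
F | T | F | F
T | T | F | F
F | F | T | F
T | F | T | F
F | T | T | F
T | T | T | F
No assignment makes the formula true.

Unsatisfiable.


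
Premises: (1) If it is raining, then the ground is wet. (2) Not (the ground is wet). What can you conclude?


Modus tollens: from (P → Q) and ¬Q, infer ¬P.
Q = 'the ground is wet' is denied; since P → Q, P must also fail.

Not (it is raining).


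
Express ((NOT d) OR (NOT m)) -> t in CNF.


Step 1: Rewrite as ¬((¬d) ∨ (¬m)) ∨ t = (¬(¬d) ∧ ¬(¬m)) ∨ t.
Step 2: Distribute ∨ over ∧.
Step 3: Eliminate any double negations (¬¬X = X).

(d OR t) AND (m OR t)


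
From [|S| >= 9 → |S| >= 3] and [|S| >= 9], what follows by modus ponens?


Modus ponens: from (P → Q) and P, infer Q.
P = '|S| >= 9' is asserted, and P → Q holds, so Q follows.

|S| >= 3.


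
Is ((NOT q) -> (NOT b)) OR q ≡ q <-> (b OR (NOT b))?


Compare truth tables:
b | q | φ | ψ
-------------
F | F | T | F
T | F | F | F
F | T | T | T
T | T | T | T
They differ at row 1 (b=F, q=F): φ=T but ψ=F.

No, they are not logically equivalent.


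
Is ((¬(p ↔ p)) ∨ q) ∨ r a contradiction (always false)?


Truth table over {p, q, r}:
p | q | r | φ
-------------
F | F | F | F
T | F | F | F
F | T | F | T
T | T | F | T
F | F | T | T
T | F | T | T
F | T | T | T
T | T | T | T
Satisfying assignment at row 3: p=F, q=T, r=F gives T.

No, it is not a contradiction.


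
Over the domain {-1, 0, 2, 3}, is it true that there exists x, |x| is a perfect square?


Evaluate the predicate on each element: -1:T, 0:T, 2:F, 3:F.
Witness x = -1 satisfies the predicate.

T


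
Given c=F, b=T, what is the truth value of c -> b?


Implication is false only when antecedent is true and consequent is false.
Substitute: c=F, b=T.
F -> T evaluates to T.

T


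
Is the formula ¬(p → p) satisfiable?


Check all 2 assignments over {p}:
p | φ
-----
F | F
T | F
No assignment makes the formula true.

Unsatisfiable.


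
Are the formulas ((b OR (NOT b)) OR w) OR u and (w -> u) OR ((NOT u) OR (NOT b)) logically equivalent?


Compare truth tables:
b | u | w | φ | ψ
-----------------
F | F | F | T | T
T | F | F | T | T
F | T | F | T | T
T | T | F | T | T
F | F | T | T | T
T | F | T | T | T
F | T | T | T | T
T | T | T | T | T
The columns φ and ψ agree on every row.

Yes, they are logically equivalent.


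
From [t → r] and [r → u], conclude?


Hypothetical syllogism: from (P → Q) and (Q → R), infer (P → R).
Chain the two implications through the shared middle term 'r'.

t → u


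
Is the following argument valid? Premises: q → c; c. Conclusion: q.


This is affirming the consequent (fallacy). There exist truth assignments where the premises are all true but the conclusion is false.

Invalid.


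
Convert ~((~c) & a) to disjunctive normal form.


Step 1: Apply De Morgan: ¬((¬c) ∧ a) = ¬(¬c) ∨ ¬a.
Step 2: Eliminate any double negations (¬¬X = X).

c | (~a)


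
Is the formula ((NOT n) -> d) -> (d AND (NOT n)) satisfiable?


Search for a satisfying assignment over {d, n}.
Try d=F, n=F: the formula evaluates to T.
A satisfying assignment exists.

Satisfiable.


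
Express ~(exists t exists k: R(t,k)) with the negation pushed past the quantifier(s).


Negation flips each quantifier (∀↔∃) and negates the inner predicate.
¬(exists t exists k: φ) = forall t forall k: ¬φ.

forall t forall k: ~(R(t,k))


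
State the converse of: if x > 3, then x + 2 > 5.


The converse of (P → Q) is (Q → P). It is not in general equivalent to the original.
Here P = 'x > 3' and Q = 'x + 2 > 5'.

If x + 2 > 5, then x > 3.


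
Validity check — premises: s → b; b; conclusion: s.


This is affirming the consequent (fallacy). There exist truth assignments where the premises are all true but the conclusion is false.

Invalid.


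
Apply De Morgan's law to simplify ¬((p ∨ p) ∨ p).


De Morgan: the negation of a disjunction is the conjunction of the negations.
Distribute ¬ across ∨, flipping it to ∧, and negate each literal.

((¬p) ∧ (¬p)) ∧ (¬p)


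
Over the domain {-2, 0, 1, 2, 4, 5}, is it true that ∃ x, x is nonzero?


Evaluate the predicate on each element: -2:T, 0:F, 1:T, 2:T, 4:T, 5:T.
Witness x = -2 satisfies the predicate.

T


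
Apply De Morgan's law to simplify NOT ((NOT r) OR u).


De Morgan: the negation of a disjunction is the conjunction of the negations.
Distribute NOT across OR, flipping it to AND, and negate each literal.

r AND (NOT u)


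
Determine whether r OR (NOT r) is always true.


Build the truth table over {r}:
r | φ
-----
F | T
T | T
Every row evaluates to true.

Yes, it is a tautology.


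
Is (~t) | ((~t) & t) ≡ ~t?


Compare truth tables:
t | φ | ψ
---------
False | True | True
True | False | False
The columns φ and ψ agree on every row.

Yes, they are logically equivalent.


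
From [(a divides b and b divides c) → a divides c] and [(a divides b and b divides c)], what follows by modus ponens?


Modus ponens: from (P → Q) and P, infer Q.
P = '(a divides b and b divides c)' is asserted, and P → Q holds, so Q follows.

a divides c.


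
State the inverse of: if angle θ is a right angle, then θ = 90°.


The inverse of (P → Q) is (¬P → ¬Q). It is equivalent to the converse, not to the original.
Here P = 'angle θ is a right angle' and Q = 'θ = 90°'.

If not (angle θ is a right angle), then not (θ = 90°).


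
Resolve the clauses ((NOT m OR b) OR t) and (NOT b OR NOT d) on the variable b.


The clauses contain complementary literals b and NOTb.
Resolution eliminates this pair and disjoins the remaining literals (merging duplicates).

((NOT m OR t) OR NOT d)


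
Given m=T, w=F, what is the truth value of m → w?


Implication is false only when antecedent is true and consequent is false.
Substitute: m=T, w=F.
T → F evaluates to F.

F


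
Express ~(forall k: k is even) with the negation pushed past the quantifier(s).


¬(forall x: φ) = exists x: ¬φ, and ¬(exists x: φ) = forall x: ¬φ.
Apply to the universal statement.

exists k: ~(k is even)


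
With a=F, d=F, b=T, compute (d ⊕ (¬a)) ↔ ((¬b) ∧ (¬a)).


Substitute a=F, d=F, b=T:
¬a = T
d ⊕ (¬a) = F ⊕ T = T
¬b = F
¬a = T
(¬b) ∧ (¬a) = F ∧ T = F
(d ⊕ (¬a)) ↔ ((¬b) ∧ (¬a)) = T ↔ F = F

F


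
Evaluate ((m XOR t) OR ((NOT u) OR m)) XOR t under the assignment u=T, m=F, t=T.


Substitute u=T, m=F, t=T:
m XOR t = F XOR T = T
NOT u = F
(NOT u) OR m = F OR F = F
(m XOR t) OR ((NOT u) OR m) = T OR F = T
((m XOR t) OR ((NOT u) OR m)) XOR t = T XOR T = F

F


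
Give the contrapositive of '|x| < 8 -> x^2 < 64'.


The contrapositive of (P → Q) is (¬Q → ¬P); it is logically equivalent to the original.
Here P = '|x| < 8' and Q = 'x^2 < 64'.

If not (x^2 < 64), then not (|x| < 8).


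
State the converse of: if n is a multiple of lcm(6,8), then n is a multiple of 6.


The converse of (P → Q) is (Q → P). It is not in general equivalent to the original.
Here P = 'n is a multiple of lcm(6,8)' and Q = 'n is a multiple of 6'.

If n is a multiple of 6, then n is a multiple of lcm(6,8).


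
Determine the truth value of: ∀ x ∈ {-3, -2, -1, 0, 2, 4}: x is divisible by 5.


Evaluate the predicate on each element: -3:F, -2:F, -1:F, 0:T, 2:F, 4:F.
Counterexample x = -3 fails the predicate.

F


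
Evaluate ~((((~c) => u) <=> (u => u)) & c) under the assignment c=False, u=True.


Substitute c=False, u=True:
~c = True
(~c) => u = True => True = True
u => u = True => True = True
((~c) => u) <=> (u => u) = True <=> True = True
(((~c) => u) <=> (u => u)) & c = True & False = False
~((((~c) => u) <=> (u => u)) & c) = True

True


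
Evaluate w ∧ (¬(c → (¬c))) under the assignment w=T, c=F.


Substitute w=T, c=F:
¬c = T
c → (¬c) = F → T = T
¬(c → (¬c)) = F
w ∧ (¬(c → (¬c))) = T ∧ F = F

F


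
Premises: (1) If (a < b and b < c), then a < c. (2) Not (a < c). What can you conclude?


Modus tollens: from (P → Q) and ¬Q, infer ¬P.
Q = 'a < c' is denied; since P → Q, P must also fail.

Not ((a < b and b < c)).


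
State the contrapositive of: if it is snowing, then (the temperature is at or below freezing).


The contrapositive of (P → Q) is (¬Q → ¬P); it is logically equivalent to the original.
Here P = 'it is snowing' and Q = '(the temperature is at or below freezing)'.

If not ((the temperature is at or below freezing)), then not (it is snowing).


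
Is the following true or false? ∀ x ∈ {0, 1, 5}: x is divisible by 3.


Evaluate the predicate on each element: 0:T, 1:F, 5:F.
Counterexample x = 1 fails the predicate.

F


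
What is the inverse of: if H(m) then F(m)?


The inverse of (P → Q) is (¬P → ¬Q). It is equivalent to the converse, not to the original.
Here P = 'H(m)' and Q = 'F(m)'.

If not (H(m)), then not (F(m)).


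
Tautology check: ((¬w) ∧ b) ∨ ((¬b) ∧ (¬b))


Build the truth table over {b, w}:
b | w | φ
---------
F | F | T
T | F | T
F | T | T
T | T | F
Counterexample at row 4: with b=T, w=T, the formula is F.

No, it is not a tautology.


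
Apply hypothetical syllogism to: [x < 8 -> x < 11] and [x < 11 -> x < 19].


Hypothetical syllogism: from (P → Q) and (Q → R), infer (P → R).
Chain the two implications through the shared middle term 'x < 11'.

x < 8 -> x < 19


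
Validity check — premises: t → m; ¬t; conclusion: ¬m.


This is denying the antecedent (fallacy). There exist truth assignments where the premises are all true but the conclusion is false.

Invalid.


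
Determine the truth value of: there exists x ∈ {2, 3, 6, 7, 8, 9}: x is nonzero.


Evaluate the predicate on each element: 2:T, 3:T, 6:T, 7:T, 8:T, 9:T.
Witness x = 2 satisfies the predicate.

T


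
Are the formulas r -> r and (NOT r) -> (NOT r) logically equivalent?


Compare truth tables:
r | φ | ψ
---------
F | T | T
T | T | T
The columns φ and ψ agree on every row.

Yes, they are logically equivalent.


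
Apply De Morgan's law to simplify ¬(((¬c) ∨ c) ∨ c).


De Morgan: the negation of a disjunction is the conjunction of the negations.
Distribute ¬ across ∨, flipping it to ∧, and negate each literal.

(c ∧ (¬c)) ∧ (¬c)


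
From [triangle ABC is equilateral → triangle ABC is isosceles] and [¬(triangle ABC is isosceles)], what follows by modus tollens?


Modus tollens: from (P → Q) and ¬Q, infer ¬P.
Q = 'triangle ABC is isosceles' is denied; since P → Q, P must also fail.

Not (triangle ABC is equilateral).


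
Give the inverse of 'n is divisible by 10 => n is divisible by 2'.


The inverse of (P → Q) is (¬P → ¬Q). It is equivalent to the converse, not to the original.
Here P = 'n is divisible by 10' and Q = 'n is divisible by 2'.

If not (n is divisible by 10), then not (n is divisible by 2).


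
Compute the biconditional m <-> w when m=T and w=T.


Biconditional is true when both operands have the same truth value.
Substitute: m=T, w=T.
T <-> T evaluates to T.

T


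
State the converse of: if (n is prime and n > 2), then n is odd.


The converse of (P → Q) is (Q → P). It is not in general equivalent to the original.
Here P = '(n is prime and n > 2)' and Q = 'n is odd'.

If n is odd, then (n is prime and n > 2).


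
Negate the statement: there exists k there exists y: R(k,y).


Negation flips each quantifier (∀↔∃) and negates the inner predicate.
¬(there exists k there exists y: φ) = for all k for all y: ¬φ.

for all k for all y: NOT(R(k,y))


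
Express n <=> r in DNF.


Step 1: n ↔ r is true exactly when both agree: (n ∧ r) ∨ (¬n ∧ ¬r).

(n & r) | ((~n) & (~r))


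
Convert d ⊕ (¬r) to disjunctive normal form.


Step 1: d ⊕ (¬r) is true exactly when they disagree: (d ∧ ¬(¬r)) ∨ (¬d ∧ (¬r)).
Step 2: Eliminate any double negations (¬¬X = X).

(d ∧ r) ∨ ((¬d) ∧ (¬r))


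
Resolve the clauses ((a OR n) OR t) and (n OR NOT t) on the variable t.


The clauses contain complementary literals t and NOTt.
Resolution eliminates this pair and disjoins the remaining literals (merging duplicates).

(n OR a)


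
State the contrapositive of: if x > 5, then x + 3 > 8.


The contrapositive of (P → Q) is (¬Q → ¬P); it is logically equivalent to the original.
Here P = 'x > 5' and Q = 'x + 3 > 8'.

If not (x + 3 > 8), then not (x > 5).


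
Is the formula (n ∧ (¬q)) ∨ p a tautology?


Build the truth table over {n, p, q}:
n | p | q | φ
-------------
F | F | F | F
T | F | F | T
F | T | F | T
T | T | F | T
F | F | T | F
T | F | T | F
F | T | T | T
T | T | T | T
Counterexample at row 1: with n=F, p=F, q=F, the formula is F.

No, it is not a tautology.


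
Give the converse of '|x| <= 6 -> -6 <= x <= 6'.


The converse of (P → Q) is (Q → P). It is not in general equivalent to the original.
Here P = '|x| <= 6' and Q = '-6 <= x <= 6'.

If -6 <= x <= 6, then |x| <= 6.


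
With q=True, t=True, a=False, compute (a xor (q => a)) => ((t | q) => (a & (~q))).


Substitute q=True, t=True, a=False:
q => a = True => False = False
a xor (q => a) = False xor False = False
t | q = True | True = True
~q = False
a & (~q) = False & False = False
(t | q) => (a & (~q)) = True => False = False
(a xor (q => a)) => ((t | q) => (a & (~q))) = False => False = True

True


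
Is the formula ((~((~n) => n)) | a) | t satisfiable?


Search for a satisfying assignment over {a, n, t}.
Try a=False, n=False, t=False: the formula evaluates to True.
A satisfying assignment exists.

Satisfiable.


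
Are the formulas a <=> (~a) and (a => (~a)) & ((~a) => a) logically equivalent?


Compare truth tables:
a | φ | ψ
---------
False | False | False
True | False | False
The columns φ and ψ agree on every row.

Yes, they are logically equivalent.


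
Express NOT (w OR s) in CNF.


Step 1: Apply De Morgan: ¬(w ∨ s) = ¬w ∧ ¬s.

(NOT w) AND (NOT s)


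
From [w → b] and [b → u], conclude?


Hypothetical syllogism: from (P → Q) and (Q → R), infer (P → R).
Chain the two implications through the shared middle term 'b'.

w → u


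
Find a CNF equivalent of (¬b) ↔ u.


Step 1: Rewrite (¬b) ↔ u as ((¬b) → u) ∧ (u → (¬b)).
Step 2: Rewrite each implication as a disjunction.
Step 3: Eliminate any double negations (¬¬X = X).

(b ∨ u) ∧ ((¬u) ∨ (¬b))


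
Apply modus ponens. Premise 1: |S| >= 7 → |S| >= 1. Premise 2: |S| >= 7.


Modus ponens: from (P → Q) and P, infer Q.
P = '|S| >= 7' is asserted, and P → Q holds, so Q follows.

|S| >= 1.


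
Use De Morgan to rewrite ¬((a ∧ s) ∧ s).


De Morgan: the negation of a conjunction is the disjunction of the negations.
Distribute ¬ across ∧, flipping it to ∨, and negate each literal.

((¬a) ∨ (¬s)) ∨ (¬s)


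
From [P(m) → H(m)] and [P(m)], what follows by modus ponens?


Modus ponens: from (P → Q) and P, infer Q.
P = 'P(m)' is asserted, and P → Q holds, so Q follows.

H(m).


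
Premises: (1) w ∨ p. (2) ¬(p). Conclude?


Disjunctive syllogism: from (P ∨ Q) and ¬P, infer Q.
One disjunct, 'p', is ruled out; the other must hold.

w


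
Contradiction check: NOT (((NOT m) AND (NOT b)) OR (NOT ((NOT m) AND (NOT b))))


Truth table over {b, m}:
b | m | φ
---------
F | F | F
T | F | F
F | T | F
T | T | F
Every row is false.

Yes, it is a contradiction.


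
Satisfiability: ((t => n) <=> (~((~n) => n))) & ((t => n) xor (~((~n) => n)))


Check all 4 assignments over {n, t}:
n | t | φ
---------
False | False | False
True | False | False
False | True | False
True | True | False
No assignment makes the formula true.

Unsatisfiable.


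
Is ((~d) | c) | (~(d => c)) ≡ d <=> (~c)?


Compare truth tables:
c | d | φ | ψ
-------------
False | False | True | False
True | False | True | True
False | True | True | True
True | True | True | False
They differ at row 1 (c=False, d=False): φ=True but ψ=False.

No, they are not logically equivalent.


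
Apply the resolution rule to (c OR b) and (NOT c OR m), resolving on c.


The clauses contain complementary literals c and NOTc.
Resolution eliminates this pair and disjoins the remaining literals (merging duplicates).

(b OR m)


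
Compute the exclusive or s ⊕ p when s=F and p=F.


Exclusive or is true when exactly one operand is true.
Substitute: s=F, p=F.
F ⊕ F evaluates to F.

F


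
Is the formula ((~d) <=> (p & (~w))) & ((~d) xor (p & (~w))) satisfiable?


Check all 8 assignments over {d, p, w}:
d | p | w | φ
-------------
False | False | False | False
True | False | False | False
False | True | False | False
True | True | False | False
False | False | True | False
True | False | True | False
False | True | True | False
True | True | True | False
No assignment makes the formula true.

Unsatisfiable.


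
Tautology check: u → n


Build the truth table over {n, u}:
n | u | φ
---------
F | F | T
T | F | T
F | T | F
T | T | T
Counterexample at row 3: with n=F, u=T, the formula is F.

No, it is not a tautology.


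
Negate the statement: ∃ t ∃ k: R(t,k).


Negation flips each quantifier (∀↔∃) and negates the inner predicate.
¬(∃ t ∃ k: φ) = ∀ t ∀ k: ¬φ.

∀ t ∀ k: ¬(R(t,k))


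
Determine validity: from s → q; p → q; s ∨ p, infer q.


This matches the form of proof by cases: the conclusion follows in every model of the premises.

Valid.


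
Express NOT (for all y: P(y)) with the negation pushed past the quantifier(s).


¬(for all x: φ) = there exists x: ¬φ, and ¬(there exists x: φ) = for all x: ¬φ.
Apply to the universal statement.

there exists y: NOT(P(y))


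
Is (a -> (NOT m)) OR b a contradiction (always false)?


Truth table over {a, b, m}:
a | b | m | φ
-------------
F | F | F | T
T | F | F | T
F | T | F | T
T | T | F | T
F | F | T | T
T | F | T | F
F | T | T | T
T | T | T | T
Satisfying assignment at row 1: a=F, b=F, m=F gives T.

No, it is not a contradiction.


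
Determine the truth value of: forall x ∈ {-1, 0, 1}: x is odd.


Evaluate the predicate on each element: -1:True, 0:False, 1:True.
Counterexample x = 0 fails the predicate.

False


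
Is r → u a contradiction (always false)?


Truth table over {r, u}:
r | u | φ
---------
F | F | T
T | F | F
F | T | T
T | T | T
Satisfying assignment at row 1: r=F, u=F gives T.

No, it is not a contradiction.


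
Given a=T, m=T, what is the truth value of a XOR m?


Exclusive or is true when exactly one operand is true.
Substitute: a=T, m=T.
T XOR T evaluates to F.

F


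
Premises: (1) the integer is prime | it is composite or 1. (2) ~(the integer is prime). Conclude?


Disjunctive syllogism: from (P ∨ Q) and ¬P, infer Q.
One disjunct, 'the integer is prime', is ruled out; the other must hold.

it is composite or 1


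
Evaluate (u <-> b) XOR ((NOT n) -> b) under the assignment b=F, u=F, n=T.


Substitute b=F, u=F, n=T:
u <-> b = F <-> F = T
NOT n = F
(NOT n) -> b = F -> F = T
(u <-> b) XOR ((NOT n) -> b) = T XOR T = F

F


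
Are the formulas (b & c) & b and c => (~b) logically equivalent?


Compare truth tables:
b | c | φ | ψ
-------------
False | False | False | True
True | False | False | True
False | True | False | True
True | True | True | False
They differ at row 1 (b=False, c=False): φ=False but ψ=True.

No, they are not logically equivalent.


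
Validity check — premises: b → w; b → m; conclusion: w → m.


This is (no valid rule). There exist truth assignments where the premises are all true but the conclusion is false.

Invalid.


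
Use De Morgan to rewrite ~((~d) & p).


De Morgan: the negation of a conjunction is the disjunction of the negations.
Distribute ~ across &, flipping it to |, and negate each literal.

d | (~p)


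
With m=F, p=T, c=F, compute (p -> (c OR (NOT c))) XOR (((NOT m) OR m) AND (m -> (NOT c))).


Substitute m=F, p=T, c=F:
NOT c = T
c OR (NOT c) = F OR T = T
p -> (c OR (NOT c)) = T -> T = T
NOT m = T
(NOT m) OR m = T OR F = T
NOT c = T
m -> (NOT c) = F -> T = T
((NOT m) OR m) AND (m -> (NOT c)) = T AND T = T
(p -> (c OR (NOT c))) XOR (((NOT m) OR m) AND (m -> (NOT c))) = T XOR T = F

F


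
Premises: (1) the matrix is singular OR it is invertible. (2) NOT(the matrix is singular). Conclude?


Disjunctive syllogism: from (P ∨ Q) and ¬P, infer Q.
One disjunct, 'the matrix is singular', is ruled out; the other must hold.

it is invertible


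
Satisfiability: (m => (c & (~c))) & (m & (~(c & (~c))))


Check all 4 assignments over {c, m}:
c | m | φ
---------
False | False | False
True | False | False
False | True | False
True | True | False
No assignment makes the formula true.

Unsatisfiable.


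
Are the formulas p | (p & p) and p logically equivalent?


Compare truth tables:
p | φ | ψ
---------
False | False | False
True | True | True
The columns φ and ψ agree on every row.

Yes, they are logically equivalent.


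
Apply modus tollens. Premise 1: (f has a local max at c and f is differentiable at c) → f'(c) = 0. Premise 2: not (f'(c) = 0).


Modus tollens: from (P → Q) and ¬Q, infer ¬P.
Q = 'f'(c) = 0' is denied; since P → Q, P must also fail.

Not ((f has a local max at c and f is differentiable at c)).


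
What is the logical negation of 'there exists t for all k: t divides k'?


Negation flips each quantifier (∀↔∃) and negates the inner predicate.
¬(there exists t for all k: φ) = for all t there exists k: ¬φ.

for all t there exists k: NOT(t divides k)


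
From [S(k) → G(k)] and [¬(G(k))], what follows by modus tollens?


Modus tollens: from (P → Q) and ¬Q, infer ¬P.
Q = 'G(k)' is denied; since P → Q, P must also fail.

Not (S(k)).


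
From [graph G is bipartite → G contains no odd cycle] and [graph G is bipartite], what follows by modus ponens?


Modus ponens: from (P → Q) and P, infer Q.
P = 'graph G is bipartite' is asserted, and P → Q holds, so Q follows.

G contains no odd cycle.


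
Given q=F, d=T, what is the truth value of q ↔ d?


Biconditional is true when both operands have the same truth value.
Substitute: q=F, d=T.
F ↔ T evaluates to F.

F


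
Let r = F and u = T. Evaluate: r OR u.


Disjunction is false only when both operands are false.
Substitute: r=F, u=T.
F OR T evaluates to T.

T


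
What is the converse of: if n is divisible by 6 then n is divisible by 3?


The converse of (P → Q) is (Q → P). It is not in general equivalent to the original.
Here P = 'n is divisible by 6' and Q = 'n is divisible by 3'.

If n is divisible by 3, then n is divisible by 6.


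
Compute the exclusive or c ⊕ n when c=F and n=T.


Exclusive or is true when exactly one operand is true.
Substitute: c=F, n=T.
F ⊕ T evaluates to T.

T


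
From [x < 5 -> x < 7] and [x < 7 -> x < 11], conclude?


Hypothetical syllogism: from (P → Q) and (Q → R), infer (P → R).
Chain the two implications through the shared middle term 'x < 7'.

x < 5 -> x < 11


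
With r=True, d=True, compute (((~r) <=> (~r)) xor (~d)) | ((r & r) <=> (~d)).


Substitute r=True, d=True:
~r = False
~r = False
(~r) <=> (~r) = False <=> False = True
~d = False
((~r) <=> (~r)) xor (~d) = True xor False = True
r & r = True & True = True
~d = False
(r & r) <=> (~d) = True <=> False = False
(((~r) <=> (~r)) xor (~d)) | ((r & r) <=> (~d)) = True | False = True

True


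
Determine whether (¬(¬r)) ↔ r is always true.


Build the truth table over {r}:
r | φ
-----
F | T
T | T
Every row evaluates to true.

Yes, it is a tautology.


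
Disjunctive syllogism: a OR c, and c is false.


Disjunctive syllogism: from (P ∨ Q) and ¬P, infer Q.
One disjunct, 'c', is ruled out; the other must hold.

a


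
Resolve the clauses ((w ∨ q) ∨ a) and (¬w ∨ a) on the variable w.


The clauses contain complementary literals w and ¬w.
Resolution eliminates this pair and disjoins the remaining literals (merging duplicates).

(a ∨ q)


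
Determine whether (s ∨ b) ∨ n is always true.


Build the truth table over {b, n, s}:
b | n | s | φ
-------------
F | F | F | F
T | F | F | T
F | T | F | T
T | T | F | T
F | F | T | T
T | F | T | T
F | T | T | T
T | T | T | T
Counterexample at row 1: with b=F, n=F, s=F, the formula is F.

No, it is not a tautology.


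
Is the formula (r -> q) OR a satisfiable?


Search for a satisfying assignment over {a, q, r}.
Try a=F, q=F, r=F: the formula evaluates to T.
A satisfying assignment exists.

Satisfiable.


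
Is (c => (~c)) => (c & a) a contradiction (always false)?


Truth table over {a, c}:
a | c | φ
---------
False | False | False
True | False | False
False | True | True
True | True | True
Satisfying assignment at row 3: a=False, c=True gives True.

No, it is not a contradiction.


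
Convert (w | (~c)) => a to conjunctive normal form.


Step 1: Rewrite as ¬(w ∨ (¬c)) ∨ a = (¬w ∧ ¬(¬c)) ∨ a.
Step 2: Distribute ∨ over ∧.
Step 3: Eliminate any double negations (¬¬X = X).

((~w) | a) & (c | a)


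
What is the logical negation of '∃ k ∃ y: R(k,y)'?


Negation flips each quantifier (∀↔∃) and negates the inner predicate.
¬(∃ k ∃ y: φ) = ∀ k ∀ y: ¬φ.

∀ k ∀ y: ¬(R(k,y))


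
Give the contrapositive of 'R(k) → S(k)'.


The contrapositive of (P → Q) is (¬Q → ¬P); it is logically equivalent to the original.
Here P = 'R(k)' and Q = 'S(k)'.

If not (S(k)), then not (R(k)).


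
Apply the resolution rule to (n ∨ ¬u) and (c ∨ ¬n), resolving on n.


The clauses contain complementary literals n and ¬n.
Resolution eliminates this pair and disjoins the remaining literals (merging duplicates).

(¬u ∨ c)


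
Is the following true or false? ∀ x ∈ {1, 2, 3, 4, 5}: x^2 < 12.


Evaluate the predicate on each element: 1:T, 2:T, 3:T, 4:F, 5:F.
Counterexample x = 4 fails the predicate.

F


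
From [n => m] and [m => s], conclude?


Hypothetical syllogism: from (P → Q) and (Q → R), infer (P → R).
Chain the two implications through the shared middle term 'm'.

n => s


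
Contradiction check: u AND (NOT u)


Truth table over {u}:
u | φ
-----
F | F
T | F
Every row is false.

Yes, it is a contradiction.


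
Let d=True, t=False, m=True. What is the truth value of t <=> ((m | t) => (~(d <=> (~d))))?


Substitute d=True, t=False, m=True:
m | t = True | False = True
~d = False
d <=> (~d) = True <=> False = False
~(d <=> (~d)) = True
(m | t) => (~(d <=> (~d))) = True => True = True
t <=> ((m | t) => (~(d <=> (~d)))) = False <=> True = False

False


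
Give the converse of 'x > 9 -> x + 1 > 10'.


The converse of (P → Q) is (Q → P). It is not in general equivalent to the original.
Here P = 'x > 9' and Q = 'x + 1 > 10'.

If x + 1 > 10, then x > 9.


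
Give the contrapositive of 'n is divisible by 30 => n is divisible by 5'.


The contrapositive of (P → Q) is (¬Q → ¬P); it is logically equivalent to the original.
Here P = 'n is divisible by 30' and Q = 'n is divisible by 5'.

If not (n is divisible by 5), then not (n is divisible by 30).


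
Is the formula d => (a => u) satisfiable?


Search for a satisfying assignment over {a, d, u}.
Try a=False, d=False, u=False: the formula evaluates to True.
A satisfying assignment exists.

Satisfiable.


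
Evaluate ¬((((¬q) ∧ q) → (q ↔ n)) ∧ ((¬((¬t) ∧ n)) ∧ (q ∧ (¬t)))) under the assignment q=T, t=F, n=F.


Substitute q=T, t=F, n=F:
… (earlier sub-steps elided)
q ↔ n = T ↔ F = F
((¬q) ∧ q) → (q ↔ n) = F → F = T
¬t = T
(¬t) ∧ n = T ∧ F = F
¬((¬t) ∧ n) = T
¬t = T
q ∧ (¬t) = T ∧ T = T
(¬((¬t) ∧ n)) ∧ (q ∧ (¬t)) = T ∧ T = T
(((¬q) ∧ q) → (q ↔ n)) ∧ ((¬((¬t) ∧ n)) ∧ (q ∧ (¬t))) = T ∧ T = T
¬((((¬q) ∧ q) → (q ↔ n)) ∧ ((¬((¬t) ∧ n)) ∧ (q ∧ (¬t)))) = F

F


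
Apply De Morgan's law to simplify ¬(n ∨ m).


De Morgan: the negation of a disjunction is the conjunction of the negations.
Distribute ¬ across ∨, flipping it to ∧, and negate each literal.

(¬n) ∧ (¬m)


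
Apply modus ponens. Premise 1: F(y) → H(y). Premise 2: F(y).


Modus ponens: from (P → Q) and P, infer Q.
P = 'F(y)' is asserted, and P → Q holds, so Q follows.

H(y).


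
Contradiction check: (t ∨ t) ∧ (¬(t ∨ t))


Truth table over {t}:
t | φ
-----
F | F
T | F
Every row is false.

Yes, it is a contradiction.


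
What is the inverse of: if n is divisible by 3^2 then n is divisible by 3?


The inverse of (P → Q) is (¬P → ¬Q). It is equivalent to the converse, not to the original.
Here P = 'n is divisible by 3^2' and Q = 'n is divisible by 3'.

If not (n is divisible by 3^2), then not (n is divisible by 3).


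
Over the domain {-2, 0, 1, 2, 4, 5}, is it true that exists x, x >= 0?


Evaluate the predicate on each element: -2:False, 0:True, 1:True, 2:True, 4:True, 5:True.
Witness x = 0 satisfies the predicate.

True


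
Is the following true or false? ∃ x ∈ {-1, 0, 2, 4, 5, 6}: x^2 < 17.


Evaluate the predicate on each element: -1:T, 0:T, 2:T, 4:T, 5:F, 6:F.
Witness x = -1 satisfies the predicate.

T
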